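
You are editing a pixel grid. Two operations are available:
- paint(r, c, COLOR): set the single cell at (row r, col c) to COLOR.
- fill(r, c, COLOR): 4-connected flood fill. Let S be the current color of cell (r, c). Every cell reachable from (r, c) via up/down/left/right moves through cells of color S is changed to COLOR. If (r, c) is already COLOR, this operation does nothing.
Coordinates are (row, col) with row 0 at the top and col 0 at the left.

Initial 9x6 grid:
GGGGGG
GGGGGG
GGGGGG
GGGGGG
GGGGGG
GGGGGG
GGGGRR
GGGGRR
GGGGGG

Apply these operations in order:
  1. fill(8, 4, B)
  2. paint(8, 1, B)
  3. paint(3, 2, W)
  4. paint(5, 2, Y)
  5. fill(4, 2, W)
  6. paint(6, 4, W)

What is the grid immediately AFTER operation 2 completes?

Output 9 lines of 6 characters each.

After op 1 fill(8,4,B) [50 cells changed]:
BBBBBB
BBBBBB
BBBBBB
BBBBBB
BBBBBB
BBBBBB
BBBBRR
BBBBRR
BBBBBB
After op 2 paint(8,1,B):
BBBBBB
BBBBBB
BBBBBB
BBBBBB
BBBBBB
BBBBBB
BBBBRR
BBBBRR
BBBBBB

Answer: BBBBBB
BBBBBB
BBBBBB
BBBBBB
BBBBBB
BBBBBB
BBBBRR
BBBBRR
BBBBBB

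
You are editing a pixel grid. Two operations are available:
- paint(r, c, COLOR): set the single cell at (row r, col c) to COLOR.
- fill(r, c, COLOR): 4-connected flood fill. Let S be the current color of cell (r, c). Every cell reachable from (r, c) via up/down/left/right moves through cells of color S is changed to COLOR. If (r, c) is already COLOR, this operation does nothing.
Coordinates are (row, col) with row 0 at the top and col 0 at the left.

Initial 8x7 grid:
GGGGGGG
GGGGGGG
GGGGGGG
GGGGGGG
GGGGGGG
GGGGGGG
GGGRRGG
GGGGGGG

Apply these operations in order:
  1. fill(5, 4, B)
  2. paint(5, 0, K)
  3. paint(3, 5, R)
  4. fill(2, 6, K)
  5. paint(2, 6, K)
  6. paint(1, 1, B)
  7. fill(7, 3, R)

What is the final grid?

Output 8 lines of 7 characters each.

After op 1 fill(5,4,B) [54 cells changed]:
BBBBBBB
BBBBBBB
BBBBBBB
BBBBBBB
BBBBBBB
BBBBBBB
BBBRRBB
BBBBBBB
After op 2 paint(5,0,K):
BBBBBBB
BBBBBBB
BBBBBBB
BBBBBBB
BBBBBBB
KBBBBBB
BBBRRBB
BBBBBBB
After op 3 paint(3,5,R):
BBBBBBB
BBBBBBB
BBBBBBB
BBBBBRB
BBBBBBB
KBBBBBB
BBBRRBB
BBBBBBB
After op 4 fill(2,6,K) [52 cells changed]:
KKKKKKK
KKKKKKK
KKKKKKK
KKKKKRK
KKKKKKK
KKKKKKK
KKKRRKK
KKKKKKK
After op 5 paint(2,6,K):
KKKKKKK
KKKKKKK
KKKKKKK
KKKKKRK
KKKKKKK
KKKKKKK
KKKRRKK
KKKKKKK
After op 6 paint(1,1,B):
KKKKKKK
KBKKKKK
KKKKKKK
KKKKKRK
KKKKKKK
KKKKKKK
KKKRRKK
KKKKKKK
After op 7 fill(7,3,R) [52 cells changed]:
RRRRRRR
RBRRRRR
RRRRRRR
RRRRRRR
RRRRRRR
RRRRRRR
RRRRRRR
RRRRRRR

Answer: RRRRRRR
RBRRRRR
RRRRRRR
RRRRRRR
RRRRRRR
RRRRRRR
RRRRRRR
RRRRRRR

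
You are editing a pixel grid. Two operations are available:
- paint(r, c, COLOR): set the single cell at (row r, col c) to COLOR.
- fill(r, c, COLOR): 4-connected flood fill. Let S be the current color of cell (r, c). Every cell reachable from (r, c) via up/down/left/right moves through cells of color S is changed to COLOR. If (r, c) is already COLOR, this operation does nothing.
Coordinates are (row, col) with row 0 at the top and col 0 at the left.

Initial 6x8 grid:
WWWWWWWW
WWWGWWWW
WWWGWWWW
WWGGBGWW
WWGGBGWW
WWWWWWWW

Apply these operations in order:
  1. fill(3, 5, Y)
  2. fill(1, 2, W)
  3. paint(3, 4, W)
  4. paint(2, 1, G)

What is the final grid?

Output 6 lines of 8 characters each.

After op 1 fill(3,5,Y) [2 cells changed]:
WWWWWWWW
WWWGWWWW
WWWGWWWW
WWGGBYWW
WWGGBYWW
WWWWWWWW
After op 2 fill(1,2,W) [0 cells changed]:
WWWWWWWW
WWWGWWWW
WWWGWWWW
WWGGBYWW
WWGGBYWW
WWWWWWWW
After op 3 paint(3,4,W):
WWWWWWWW
WWWGWWWW
WWWGWWWW
WWGGWYWW
WWGGBYWW
WWWWWWWW
After op 4 paint(2,1,G):
WWWWWWWW
WWWGWWWW
WGWGWWWW
WWGGWYWW
WWGGBYWW
WWWWWWWW

Answer: WWWWWWWW
WWWGWWWW
WGWGWWWW
WWGGWYWW
WWGGBYWW
WWWWWWWW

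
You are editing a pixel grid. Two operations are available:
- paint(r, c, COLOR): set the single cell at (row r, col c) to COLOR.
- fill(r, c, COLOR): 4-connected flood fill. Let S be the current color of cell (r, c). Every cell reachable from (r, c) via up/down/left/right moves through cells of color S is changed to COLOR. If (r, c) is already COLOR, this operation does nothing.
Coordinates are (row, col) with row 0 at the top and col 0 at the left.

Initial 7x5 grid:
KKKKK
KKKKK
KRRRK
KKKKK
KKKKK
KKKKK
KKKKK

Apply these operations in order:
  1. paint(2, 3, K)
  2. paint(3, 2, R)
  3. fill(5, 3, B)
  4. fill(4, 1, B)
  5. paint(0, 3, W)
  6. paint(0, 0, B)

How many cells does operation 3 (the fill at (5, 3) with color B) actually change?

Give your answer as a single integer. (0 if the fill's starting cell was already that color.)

Answer: 32

Derivation:
After op 1 paint(2,3,K):
KKKKK
KKKKK
KRRKK
KKKKK
KKKKK
KKKKK
KKKKK
After op 2 paint(3,2,R):
KKKKK
KKKKK
KRRKK
KKRKK
KKKKK
KKKKK
KKKKK
After op 3 fill(5,3,B) [32 cells changed]:
BBBBB
BBBBB
BRRBB
BBRBB
BBBBB
BBBBB
BBBBB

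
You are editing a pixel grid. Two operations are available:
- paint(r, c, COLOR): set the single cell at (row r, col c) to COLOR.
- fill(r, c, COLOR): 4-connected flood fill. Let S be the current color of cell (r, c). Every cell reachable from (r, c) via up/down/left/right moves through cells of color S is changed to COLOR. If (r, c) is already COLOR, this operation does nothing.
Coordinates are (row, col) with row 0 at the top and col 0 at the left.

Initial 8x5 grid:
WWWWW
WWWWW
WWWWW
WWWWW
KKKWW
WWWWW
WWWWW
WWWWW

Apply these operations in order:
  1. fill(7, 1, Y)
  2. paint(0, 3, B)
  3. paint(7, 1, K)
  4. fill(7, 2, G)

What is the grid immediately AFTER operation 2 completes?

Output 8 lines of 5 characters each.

Answer: YYYBY
YYYYY
YYYYY
YYYYY
KKKYY
YYYYY
YYYYY
YYYYY

Derivation:
After op 1 fill(7,1,Y) [37 cells changed]:
YYYYY
YYYYY
YYYYY
YYYYY
KKKYY
YYYYY
YYYYY
YYYYY
After op 2 paint(0,3,B):
YYYBY
YYYYY
YYYYY
YYYYY
KKKYY
YYYYY
YYYYY
YYYYY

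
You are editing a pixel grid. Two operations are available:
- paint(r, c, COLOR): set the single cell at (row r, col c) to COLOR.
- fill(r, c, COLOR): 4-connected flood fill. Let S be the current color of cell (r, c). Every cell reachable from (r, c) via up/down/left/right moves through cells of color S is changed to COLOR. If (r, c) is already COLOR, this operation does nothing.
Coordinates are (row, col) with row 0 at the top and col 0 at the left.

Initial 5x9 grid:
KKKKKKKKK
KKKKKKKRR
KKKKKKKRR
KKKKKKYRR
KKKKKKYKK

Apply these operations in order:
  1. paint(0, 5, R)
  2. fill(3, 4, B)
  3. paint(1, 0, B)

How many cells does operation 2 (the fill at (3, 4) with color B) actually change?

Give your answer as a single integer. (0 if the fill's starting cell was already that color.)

Answer: 34

Derivation:
After op 1 paint(0,5,R):
KKKKKRKKK
KKKKKKKRR
KKKKKKKRR
KKKKKKYRR
KKKKKKYKK
After op 2 fill(3,4,B) [34 cells changed]:
BBBBBRBBB
BBBBBBBRR
BBBBBBBRR
BBBBBBYRR
BBBBBBYKK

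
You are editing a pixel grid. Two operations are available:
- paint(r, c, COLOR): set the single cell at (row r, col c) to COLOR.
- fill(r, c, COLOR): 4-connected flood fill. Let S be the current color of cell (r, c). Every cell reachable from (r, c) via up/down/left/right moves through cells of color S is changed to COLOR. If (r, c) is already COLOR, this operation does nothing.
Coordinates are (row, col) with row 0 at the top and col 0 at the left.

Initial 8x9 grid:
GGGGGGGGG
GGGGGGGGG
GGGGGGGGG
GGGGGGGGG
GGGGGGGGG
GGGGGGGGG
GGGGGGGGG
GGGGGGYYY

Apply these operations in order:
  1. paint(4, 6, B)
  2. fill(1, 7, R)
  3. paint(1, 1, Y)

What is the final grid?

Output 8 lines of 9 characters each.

Answer: RRRRRRRRR
RYRRRRRRR
RRRRRRRRR
RRRRRRRRR
RRRRRRBRR
RRRRRRRRR
RRRRRRRRR
RRRRRRYYY

Derivation:
After op 1 paint(4,6,B):
GGGGGGGGG
GGGGGGGGG
GGGGGGGGG
GGGGGGGGG
GGGGGGBGG
GGGGGGGGG
GGGGGGGGG
GGGGGGYYY
After op 2 fill(1,7,R) [68 cells changed]:
RRRRRRRRR
RRRRRRRRR
RRRRRRRRR
RRRRRRRRR
RRRRRRBRR
RRRRRRRRR
RRRRRRRRR
RRRRRRYYY
After op 3 paint(1,1,Y):
RRRRRRRRR
RYRRRRRRR
RRRRRRRRR
RRRRRRRRR
RRRRRRBRR
RRRRRRRRR
RRRRRRRRR
RRRRRRYYY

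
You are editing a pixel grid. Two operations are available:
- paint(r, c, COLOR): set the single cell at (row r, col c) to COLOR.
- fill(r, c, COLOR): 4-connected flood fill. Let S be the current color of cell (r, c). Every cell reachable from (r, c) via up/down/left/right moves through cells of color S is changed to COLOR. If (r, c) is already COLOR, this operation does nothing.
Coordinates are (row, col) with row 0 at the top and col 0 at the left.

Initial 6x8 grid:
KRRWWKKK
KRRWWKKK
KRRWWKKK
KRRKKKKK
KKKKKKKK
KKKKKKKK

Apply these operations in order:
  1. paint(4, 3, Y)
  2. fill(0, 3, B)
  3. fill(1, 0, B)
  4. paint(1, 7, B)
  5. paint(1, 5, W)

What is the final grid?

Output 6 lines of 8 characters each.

Answer: BRRBBBBB
BRRBBWBB
BRRBBBBB
BRRBBBBB
BBBYBBBB
BBBBBBBB

Derivation:
After op 1 paint(4,3,Y):
KRRWWKKK
KRRWWKKK
KRRWWKKK
KRRKKKKK
KKKYKKKK
KKKKKKKK
After op 2 fill(0,3,B) [6 cells changed]:
KRRBBKKK
KRRBBKKK
KRRBBKKK
KRRKKKKK
KKKYKKKK
KKKKKKKK
After op 3 fill(1,0,B) [33 cells changed]:
BRRBBBBB
BRRBBBBB
BRRBBBBB
BRRBBBBB
BBBYBBBB
BBBBBBBB
After op 4 paint(1,7,B):
BRRBBBBB
BRRBBBBB
BRRBBBBB
BRRBBBBB
BBBYBBBB
BBBBBBBB
After op 5 paint(1,5,W):
BRRBBBBB
BRRBBWBB
BRRBBBBB
BRRBBBBB
BBBYBBBB
BBBBBBBB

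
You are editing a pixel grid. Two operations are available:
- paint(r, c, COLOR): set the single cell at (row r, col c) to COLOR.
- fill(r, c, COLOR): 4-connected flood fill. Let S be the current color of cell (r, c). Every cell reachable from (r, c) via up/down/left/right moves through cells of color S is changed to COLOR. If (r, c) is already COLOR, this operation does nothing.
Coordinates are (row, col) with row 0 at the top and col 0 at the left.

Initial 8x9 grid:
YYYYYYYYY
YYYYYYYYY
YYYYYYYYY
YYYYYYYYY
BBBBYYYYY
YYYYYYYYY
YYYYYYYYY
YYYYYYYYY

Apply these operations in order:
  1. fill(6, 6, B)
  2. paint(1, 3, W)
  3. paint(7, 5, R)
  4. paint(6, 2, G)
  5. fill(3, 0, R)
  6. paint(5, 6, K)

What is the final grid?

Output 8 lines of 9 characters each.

After op 1 fill(6,6,B) [68 cells changed]:
BBBBBBBBB
BBBBBBBBB
BBBBBBBBB
BBBBBBBBB
BBBBBBBBB
BBBBBBBBB
BBBBBBBBB
BBBBBBBBB
After op 2 paint(1,3,W):
BBBBBBBBB
BBBWBBBBB
BBBBBBBBB
BBBBBBBBB
BBBBBBBBB
BBBBBBBBB
BBBBBBBBB
BBBBBBBBB
After op 3 paint(7,5,R):
BBBBBBBBB
BBBWBBBBB
BBBBBBBBB
BBBBBBBBB
BBBBBBBBB
BBBBBBBBB
BBBBBBBBB
BBBBBRBBB
After op 4 paint(6,2,G):
BBBBBBBBB
BBBWBBBBB
BBBBBBBBB
BBBBBBBBB
BBBBBBBBB
BBBBBBBBB
BBGBBBBBB
BBBBBRBBB
After op 5 fill(3,0,R) [69 cells changed]:
RRRRRRRRR
RRRWRRRRR
RRRRRRRRR
RRRRRRRRR
RRRRRRRRR
RRRRRRRRR
RRGRRRRRR
RRRRRRRRR
After op 6 paint(5,6,K):
RRRRRRRRR
RRRWRRRRR
RRRRRRRRR
RRRRRRRRR
RRRRRRRRR
RRRRRRKRR
RRGRRRRRR
RRRRRRRRR

Answer: RRRRRRRRR
RRRWRRRRR
RRRRRRRRR
RRRRRRRRR
RRRRRRRRR
RRRRRRKRR
RRGRRRRRR
RRRRRRRRR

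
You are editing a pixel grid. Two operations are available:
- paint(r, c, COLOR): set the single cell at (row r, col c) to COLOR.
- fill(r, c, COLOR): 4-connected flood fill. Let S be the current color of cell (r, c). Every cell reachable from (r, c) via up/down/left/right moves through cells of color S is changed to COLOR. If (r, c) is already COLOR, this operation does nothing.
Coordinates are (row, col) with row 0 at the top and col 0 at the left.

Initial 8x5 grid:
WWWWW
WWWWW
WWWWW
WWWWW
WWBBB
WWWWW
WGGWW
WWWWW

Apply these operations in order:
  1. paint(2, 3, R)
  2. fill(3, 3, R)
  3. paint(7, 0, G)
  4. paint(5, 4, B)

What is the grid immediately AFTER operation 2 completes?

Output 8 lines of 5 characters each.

After op 1 paint(2,3,R):
WWWWW
WWWWW
WWWRW
WWWWW
WWBBB
WWWWW
WGGWW
WWWWW
After op 2 fill(3,3,R) [34 cells changed]:
RRRRR
RRRRR
RRRRR
RRRRR
RRBBB
RRRRR
RGGRR
RRRRR

Answer: RRRRR
RRRRR
RRRRR
RRRRR
RRBBB
RRRRR
RGGRR
RRRRR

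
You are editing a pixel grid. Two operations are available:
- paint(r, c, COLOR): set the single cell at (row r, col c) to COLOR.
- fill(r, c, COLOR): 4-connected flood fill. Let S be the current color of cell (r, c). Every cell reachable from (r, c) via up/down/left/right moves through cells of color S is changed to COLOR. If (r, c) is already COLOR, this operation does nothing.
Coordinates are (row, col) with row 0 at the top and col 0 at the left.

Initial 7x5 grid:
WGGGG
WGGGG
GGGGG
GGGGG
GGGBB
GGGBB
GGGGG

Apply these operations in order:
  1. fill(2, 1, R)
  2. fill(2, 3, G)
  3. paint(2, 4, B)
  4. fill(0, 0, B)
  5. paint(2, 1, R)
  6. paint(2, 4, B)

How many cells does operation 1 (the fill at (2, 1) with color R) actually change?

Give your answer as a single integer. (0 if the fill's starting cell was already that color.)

Answer: 29

Derivation:
After op 1 fill(2,1,R) [29 cells changed]:
WRRRR
WRRRR
RRRRR
RRRRR
RRRBB
RRRBB
RRRRR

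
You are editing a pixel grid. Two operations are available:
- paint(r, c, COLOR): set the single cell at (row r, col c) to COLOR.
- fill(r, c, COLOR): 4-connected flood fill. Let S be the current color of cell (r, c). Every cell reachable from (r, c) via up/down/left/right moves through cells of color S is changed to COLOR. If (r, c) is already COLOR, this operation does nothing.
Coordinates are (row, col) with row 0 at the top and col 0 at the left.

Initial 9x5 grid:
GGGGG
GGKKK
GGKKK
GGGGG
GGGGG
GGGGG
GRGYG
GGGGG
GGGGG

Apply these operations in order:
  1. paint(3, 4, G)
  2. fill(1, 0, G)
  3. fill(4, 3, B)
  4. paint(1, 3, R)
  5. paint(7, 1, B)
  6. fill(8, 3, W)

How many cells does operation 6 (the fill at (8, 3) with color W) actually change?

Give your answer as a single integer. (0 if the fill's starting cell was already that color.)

Answer: 37

Derivation:
After op 1 paint(3,4,G):
GGGGG
GGKKK
GGKKK
GGGGG
GGGGG
GGGGG
GRGYG
GGGGG
GGGGG
After op 2 fill(1,0,G) [0 cells changed]:
GGGGG
GGKKK
GGKKK
GGGGG
GGGGG
GGGGG
GRGYG
GGGGG
GGGGG
After op 3 fill(4,3,B) [37 cells changed]:
BBBBB
BBKKK
BBKKK
BBBBB
BBBBB
BBBBB
BRBYB
BBBBB
BBBBB
After op 4 paint(1,3,R):
BBBBB
BBKRK
BBKKK
BBBBB
BBBBB
BBBBB
BRBYB
BBBBB
BBBBB
After op 5 paint(7,1,B):
BBBBB
BBKRK
BBKKK
BBBBB
BBBBB
BBBBB
BRBYB
BBBBB
BBBBB
After op 6 fill(8,3,W) [37 cells changed]:
WWWWW
WWKRK
WWKKK
WWWWW
WWWWW
WWWWW
WRWYW
WWWWW
WWWWW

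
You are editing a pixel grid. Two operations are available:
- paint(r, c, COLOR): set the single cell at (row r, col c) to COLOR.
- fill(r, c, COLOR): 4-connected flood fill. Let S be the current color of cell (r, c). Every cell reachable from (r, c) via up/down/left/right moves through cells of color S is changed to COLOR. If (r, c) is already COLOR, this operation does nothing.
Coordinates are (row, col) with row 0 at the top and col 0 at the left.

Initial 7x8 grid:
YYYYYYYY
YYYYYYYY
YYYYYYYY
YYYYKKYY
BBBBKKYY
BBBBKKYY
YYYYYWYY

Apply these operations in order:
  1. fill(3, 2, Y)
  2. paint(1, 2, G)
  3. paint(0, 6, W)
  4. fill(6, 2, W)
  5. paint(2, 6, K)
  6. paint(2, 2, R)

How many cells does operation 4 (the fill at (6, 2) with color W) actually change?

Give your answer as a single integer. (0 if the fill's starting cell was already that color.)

Answer: 5

Derivation:
After op 1 fill(3,2,Y) [0 cells changed]:
YYYYYYYY
YYYYYYYY
YYYYYYYY
YYYYKKYY
BBBBKKYY
BBBBKKYY
YYYYYWYY
After op 2 paint(1,2,G):
YYYYYYYY
YYGYYYYY
YYYYYYYY
YYYYKKYY
BBBBKKYY
BBBBKKYY
YYYYYWYY
After op 3 paint(0,6,W):
YYYYYYWY
YYGYYYYY
YYYYYYYY
YYYYKKYY
BBBBKKYY
BBBBKKYY
YYYYYWYY
After op 4 fill(6,2,W) [5 cells changed]:
YYYYYYWY
YYGYYYYY
YYYYYYYY
YYYYKKYY
BBBBKKYY
BBBBKKYY
WWWWWWYY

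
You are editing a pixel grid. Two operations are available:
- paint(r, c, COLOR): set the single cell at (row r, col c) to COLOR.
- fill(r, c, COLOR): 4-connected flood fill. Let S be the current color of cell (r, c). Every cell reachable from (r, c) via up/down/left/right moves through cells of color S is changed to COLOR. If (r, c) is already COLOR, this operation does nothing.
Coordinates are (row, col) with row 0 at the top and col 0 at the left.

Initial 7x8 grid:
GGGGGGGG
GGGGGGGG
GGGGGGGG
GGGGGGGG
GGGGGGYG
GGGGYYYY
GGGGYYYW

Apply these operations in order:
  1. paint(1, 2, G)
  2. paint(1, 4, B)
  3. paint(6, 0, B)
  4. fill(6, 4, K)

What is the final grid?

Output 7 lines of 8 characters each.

Answer: GGGGGGGG
GGGGBGGG
GGGGGGGG
GGGGGGGG
GGGGGGKG
GGGGKKKK
BGGGKKKW

Derivation:
After op 1 paint(1,2,G):
GGGGGGGG
GGGGGGGG
GGGGGGGG
GGGGGGGG
GGGGGGYG
GGGGYYYY
GGGGYYYW
After op 2 paint(1,4,B):
GGGGGGGG
GGGGBGGG
GGGGGGGG
GGGGGGGG
GGGGGGYG
GGGGYYYY
GGGGYYYW
After op 3 paint(6,0,B):
GGGGGGGG
GGGGBGGG
GGGGGGGG
GGGGGGGG
GGGGGGYG
GGGGYYYY
BGGGYYYW
After op 4 fill(6,4,K) [8 cells changed]:
GGGGGGGG
GGGGBGGG
GGGGGGGG
GGGGGGGG
GGGGGGKG
GGGGKKKK
BGGGKKKW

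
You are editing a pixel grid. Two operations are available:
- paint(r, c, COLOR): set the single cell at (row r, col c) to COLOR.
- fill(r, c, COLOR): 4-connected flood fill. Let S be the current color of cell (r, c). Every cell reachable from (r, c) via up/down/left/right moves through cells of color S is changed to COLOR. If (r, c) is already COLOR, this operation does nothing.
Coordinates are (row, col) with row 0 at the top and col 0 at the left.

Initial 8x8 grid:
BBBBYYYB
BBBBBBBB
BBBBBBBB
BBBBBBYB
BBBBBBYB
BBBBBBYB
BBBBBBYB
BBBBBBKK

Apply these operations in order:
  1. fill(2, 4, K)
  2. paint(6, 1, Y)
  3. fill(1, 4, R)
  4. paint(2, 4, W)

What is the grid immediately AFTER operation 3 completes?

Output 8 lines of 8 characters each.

Answer: RRRRYYYR
RRRRRRRR
RRRRRRRR
RRRRRRYR
RRRRRRYR
RRRRRRYR
RYRRRRYR
RRRRRRRR

Derivation:
After op 1 fill(2,4,K) [55 cells changed]:
KKKKYYYK
KKKKKKKK
KKKKKKKK
KKKKKKYK
KKKKKKYK
KKKKKKYK
KKKKKKYK
KKKKKKKK
After op 2 paint(6,1,Y):
KKKKYYYK
KKKKKKKK
KKKKKKKK
KKKKKKYK
KKKKKKYK
KKKKKKYK
KYKKKKYK
KKKKKKKK
After op 3 fill(1,4,R) [56 cells changed]:
RRRRYYYR
RRRRRRRR
RRRRRRRR
RRRRRRYR
RRRRRRYR
RRRRRRYR
RYRRRRYR
RRRRRRRR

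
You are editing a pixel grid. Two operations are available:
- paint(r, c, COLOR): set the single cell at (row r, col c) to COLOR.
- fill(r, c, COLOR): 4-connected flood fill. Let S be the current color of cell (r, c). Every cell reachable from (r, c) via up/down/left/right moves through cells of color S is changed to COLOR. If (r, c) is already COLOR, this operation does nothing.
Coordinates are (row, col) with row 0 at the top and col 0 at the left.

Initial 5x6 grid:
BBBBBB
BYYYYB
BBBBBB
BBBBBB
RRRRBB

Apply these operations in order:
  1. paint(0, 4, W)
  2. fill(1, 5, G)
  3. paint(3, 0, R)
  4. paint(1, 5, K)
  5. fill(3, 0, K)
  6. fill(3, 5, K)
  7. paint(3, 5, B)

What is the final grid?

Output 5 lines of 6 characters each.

After op 1 paint(0,4,W):
BBBBWB
BYYYYB
BBBBBB
BBBBBB
RRRRBB
After op 2 fill(1,5,G) [21 cells changed]:
GGGGWG
GYYYYG
GGGGGG
GGGGGG
RRRRGG
After op 3 paint(3,0,R):
GGGGWG
GYYYYG
GGGGGG
RGGGGG
RRRRGG
After op 4 paint(1,5,K):
GGGGWG
GYYYYK
GGGGGG
RGGGGG
RRRRGG
After op 5 fill(3,0,K) [5 cells changed]:
GGGGWG
GYYYYK
GGGGGG
KGGGGG
KKKKGG
After op 6 fill(3,5,K) [18 cells changed]:
KKKKWG
KYYYYK
KKKKKK
KKKKKK
KKKKKK
After op 7 paint(3,5,B):
KKKKWG
KYYYYK
KKKKKK
KKKKKB
KKKKKK

Answer: KKKKWG
KYYYYK
KKKKKK
KKKKKB
KKKKKK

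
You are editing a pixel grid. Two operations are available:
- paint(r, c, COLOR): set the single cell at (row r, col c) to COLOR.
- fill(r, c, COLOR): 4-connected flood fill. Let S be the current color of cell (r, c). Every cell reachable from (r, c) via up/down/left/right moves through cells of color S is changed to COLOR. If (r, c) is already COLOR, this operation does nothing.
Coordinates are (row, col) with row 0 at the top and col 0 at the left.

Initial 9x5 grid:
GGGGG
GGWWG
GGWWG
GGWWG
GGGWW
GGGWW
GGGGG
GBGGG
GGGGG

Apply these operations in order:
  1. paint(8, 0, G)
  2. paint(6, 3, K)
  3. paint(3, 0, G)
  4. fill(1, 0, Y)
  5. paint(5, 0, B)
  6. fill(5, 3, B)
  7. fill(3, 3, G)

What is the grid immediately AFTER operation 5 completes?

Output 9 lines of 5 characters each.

Answer: YYYYY
YYWWY
YYWWY
YYWWY
YYYWW
BYYWW
YYYKY
YBYYY
YYYYY

Derivation:
After op 1 paint(8,0,G):
GGGGG
GGWWG
GGWWG
GGWWG
GGGWW
GGGWW
GGGGG
GBGGG
GGGGG
After op 2 paint(6,3,K):
GGGGG
GGWWG
GGWWG
GGWWG
GGGWW
GGGWW
GGGKG
GBGGG
GGGGG
After op 3 paint(3,0,G):
GGGGG
GGWWG
GGWWG
GGWWG
GGGWW
GGGWW
GGGKG
GBGGG
GGGGG
After op 4 fill(1,0,Y) [33 cells changed]:
YYYYY
YYWWY
YYWWY
YYWWY
YYYWW
YYYWW
YYYKY
YBYYY
YYYYY
After op 5 paint(5,0,B):
YYYYY
YYWWY
YYWWY
YYWWY
YYYWW
BYYWW
YYYKY
YBYYY
YYYYY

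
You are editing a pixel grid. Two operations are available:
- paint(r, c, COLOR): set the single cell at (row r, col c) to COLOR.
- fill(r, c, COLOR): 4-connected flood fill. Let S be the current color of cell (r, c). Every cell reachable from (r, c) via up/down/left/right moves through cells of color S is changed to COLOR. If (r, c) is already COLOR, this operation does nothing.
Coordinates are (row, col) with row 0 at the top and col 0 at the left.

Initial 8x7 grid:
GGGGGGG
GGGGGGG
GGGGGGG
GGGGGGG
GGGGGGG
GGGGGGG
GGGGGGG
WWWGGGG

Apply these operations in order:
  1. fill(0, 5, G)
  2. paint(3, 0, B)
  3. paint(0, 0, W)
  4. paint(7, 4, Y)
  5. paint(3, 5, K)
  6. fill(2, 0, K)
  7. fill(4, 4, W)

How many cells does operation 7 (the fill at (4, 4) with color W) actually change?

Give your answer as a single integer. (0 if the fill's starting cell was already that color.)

After op 1 fill(0,5,G) [0 cells changed]:
GGGGGGG
GGGGGGG
GGGGGGG
GGGGGGG
GGGGGGG
GGGGGGG
GGGGGGG
WWWGGGG
After op 2 paint(3,0,B):
GGGGGGG
GGGGGGG
GGGGGGG
BGGGGGG
GGGGGGG
GGGGGGG
GGGGGGG
WWWGGGG
After op 3 paint(0,0,W):
WGGGGGG
GGGGGGG
GGGGGGG
BGGGGGG
GGGGGGG
GGGGGGG
GGGGGGG
WWWGGGG
After op 4 paint(7,4,Y):
WGGGGGG
GGGGGGG
GGGGGGG
BGGGGGG
GGGGGGG
GGGGGGG
GGGGGGG
WWWGYGG
After op 5 paint(3,5,K):
WGGGGGG
GGGGGGG
GGGGGGG
BGGGGKG
GGGGGGG
GGGGGGG
GGGGGGG
WWWGYGG
After op 6 fill(2,0,K) [49 cells changed]:
WKKKKKK
KKKKKKK
KKKKKKK
BKKKKKK
KKKKKKK
KKKKKKK
KKKKKKK
WWWKYKK
After op 7 fill(4,4,W) [50 cells changed]:
WWWWWWW
WWWWWWW
WWWWWWW
BWWWWWW
WWWWWWW
WWWWWWW
WWWWWWW
WWWWYWW

Answer: 50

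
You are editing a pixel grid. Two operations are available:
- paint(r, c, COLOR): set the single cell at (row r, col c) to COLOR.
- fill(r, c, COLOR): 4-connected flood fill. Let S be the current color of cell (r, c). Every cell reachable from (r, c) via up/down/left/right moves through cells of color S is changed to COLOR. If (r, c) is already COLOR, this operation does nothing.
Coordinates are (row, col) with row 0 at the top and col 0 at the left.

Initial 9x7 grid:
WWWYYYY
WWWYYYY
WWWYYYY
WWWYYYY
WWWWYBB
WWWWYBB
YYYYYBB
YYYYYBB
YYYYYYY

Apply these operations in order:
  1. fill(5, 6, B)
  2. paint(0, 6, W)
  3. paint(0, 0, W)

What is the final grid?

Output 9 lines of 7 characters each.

After op 1 fill(5,6,B) [0 cells changed]:
WWWYYYY
WWWYYYY
WWWYYYY
WWWYYYY
WWWWYBB
WWWWYBB
YYYYYBB
YYYYYBB
YYYYYYY
After op 2 paint(0,6,W):
WWWYYYW
WWWYYYY
WWWYYYY
WWWYYYY
WWWWYBB
WWWWYBB
YYYYYBB
YYYYYBB
YYYYYYY
After op 3 paint(0,0,W):
WWWYYYW
WWWYYYY
WWWYYYY
WWWYYYY
WWWWYBB
WWWWYBB
YYYYYBB
YYYYYBB
YYYYYYY

Answer: WWWYYYW
WWWYYYY
WWWYYYY
WWWYYYY
WWWWYBB
WWWWYBB
YYYYYBB
YYYYYBB
YYYYYYY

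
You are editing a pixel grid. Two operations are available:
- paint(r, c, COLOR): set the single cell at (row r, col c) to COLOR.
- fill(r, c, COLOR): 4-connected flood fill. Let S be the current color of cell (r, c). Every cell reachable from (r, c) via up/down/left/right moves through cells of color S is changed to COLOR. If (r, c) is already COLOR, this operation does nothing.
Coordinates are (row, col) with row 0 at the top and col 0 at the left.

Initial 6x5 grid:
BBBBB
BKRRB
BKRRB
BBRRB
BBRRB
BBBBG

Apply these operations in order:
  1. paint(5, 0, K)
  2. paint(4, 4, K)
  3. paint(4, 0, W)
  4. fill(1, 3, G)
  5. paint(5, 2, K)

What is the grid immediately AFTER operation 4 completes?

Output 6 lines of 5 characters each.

After op 1 paint(5,0,K):
BBBBB
BKRRB
BKRRB
BBRRB
BBRRB
KBBBG
After op 2 paint(4,4,K):
BBBBB
BKRRB
BKRRB
BBRRB
BBRRK
KBBBG
After op 3 paint(4,0,W):
BBBBB
BKRRB
BKRRB
BBRRB
WBRRK
KBBBG
After op 4 fill(1,3,G) [8 cells changed]:
BBBBB
BKGGB
BKGGB
BBGGB
WBGGK
KBBBG

Answer: BBBBB
BKGGB
BKGGB
BBGGB
WBGGK
KBBBG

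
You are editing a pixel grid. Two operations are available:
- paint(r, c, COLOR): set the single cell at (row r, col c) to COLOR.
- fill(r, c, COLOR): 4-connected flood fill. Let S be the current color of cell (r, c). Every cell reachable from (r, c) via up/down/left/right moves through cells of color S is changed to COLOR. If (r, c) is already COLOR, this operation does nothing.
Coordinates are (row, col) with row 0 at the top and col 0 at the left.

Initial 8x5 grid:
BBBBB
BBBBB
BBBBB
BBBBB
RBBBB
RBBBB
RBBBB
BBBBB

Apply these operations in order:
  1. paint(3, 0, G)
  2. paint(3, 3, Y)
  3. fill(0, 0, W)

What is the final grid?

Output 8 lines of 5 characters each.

Answer: WWWWW
WWWWW
WWWWW
GWWYW
RWWWW
RWWWW
RWWWW
WWWWW

Derivation:
After op 1 paint(3,0,G):
BBBBB
BBBBB
BBBBB
GBBBB
RBBBB
RBBBB
RBBBB
BBBBB
After op 2 paint(3,3,Y):
BBBBB
BBBBB
BBBBB
GBBYB
RBBBB
RBBBB
RBBBB
BBBBB
After op 3 fill(0,0,W) [35 cells changed]:
WWWWW
WWWWW
WWWWW
GWWYW
RWWWW
RWWWW
RWWWW
WWWWW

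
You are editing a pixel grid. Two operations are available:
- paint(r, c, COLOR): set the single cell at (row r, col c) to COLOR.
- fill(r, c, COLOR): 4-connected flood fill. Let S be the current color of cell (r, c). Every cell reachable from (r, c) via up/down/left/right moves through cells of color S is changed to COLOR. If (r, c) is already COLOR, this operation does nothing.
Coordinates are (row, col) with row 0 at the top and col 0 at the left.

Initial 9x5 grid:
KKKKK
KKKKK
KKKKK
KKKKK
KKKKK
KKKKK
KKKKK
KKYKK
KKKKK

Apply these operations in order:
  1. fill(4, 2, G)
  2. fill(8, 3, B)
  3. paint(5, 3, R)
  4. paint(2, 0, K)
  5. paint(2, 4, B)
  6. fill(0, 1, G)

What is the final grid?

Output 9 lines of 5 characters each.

After op 1 fill(4,2,G) [44 cells changed]:
GGGGG
GGGGG
GGGGG
GGGGG
GGGGG
GGGGG
GGGGG
GGYGG
GGGGG
After op 2 fill(8,3,B) [44 cells changed]:
BBBBB
BBBBB
BBBBB
BBBBB
BBBBB
BBBBB
BBBBB
BBYBB
BBBBB
After op 3 paint(5,3,R):
BBBBB
BBBBB
BBBBB
BBBBB
BBBBB
BBBRB
BBBBB
BBYBB
BBBBB
After op 4 paint(2,0,K):
BBBBB
BBBBB
KBBBB
BBBBB
BBBBB
BBBRB
BBBBB
BBYBB
BBBBB
After op 5 paint(2,4,B):
BBBBB
BBBBB
KBBBB
BBBBB
BBBBB
BBBRB
BBBBB
BBYBB
BBBBB
After op 6 fill(0,1,G) [42 cells changed]:
GGGGG
GGGGG
KGGGG
GGGGG
GGGGG
GGGRG
GGGGG
GGYGG
GGGGG

Answer: GGGGG
GGGGG
KGGGG
GGGGG
GGGGG
GGGRG
GGGGG
GGYGG
GGGGG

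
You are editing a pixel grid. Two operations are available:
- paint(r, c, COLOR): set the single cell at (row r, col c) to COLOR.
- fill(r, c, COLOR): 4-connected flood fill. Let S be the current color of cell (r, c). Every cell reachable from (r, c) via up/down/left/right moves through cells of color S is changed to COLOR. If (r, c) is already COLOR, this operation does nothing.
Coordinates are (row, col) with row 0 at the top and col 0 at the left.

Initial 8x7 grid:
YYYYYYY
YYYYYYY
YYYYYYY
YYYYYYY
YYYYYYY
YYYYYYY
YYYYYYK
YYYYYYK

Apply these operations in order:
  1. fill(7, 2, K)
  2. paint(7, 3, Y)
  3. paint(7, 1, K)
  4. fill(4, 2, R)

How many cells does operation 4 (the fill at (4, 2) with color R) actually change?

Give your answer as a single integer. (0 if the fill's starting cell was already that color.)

Answer: 55

Derivation:
After op 1 fill(7,2,K) [54 cells changed]:
KKKKKKK
KKKKKKK
KKKKKKK
KKKKKKK
KKKKKKK
KKKKKKK
KKKKKKK
KKKKKKK
After op 2 paint(7,3,Y):
KKKKKKK
KKKKKKK
KKKKKKK
KKKKKKK
KKKKKKK
KKKKKKK
KKKKKKK
KKKYKKK
After op 3 paint(7,1,K):
KKKKKKK
KKKKKKK
KKKKKKK
KKKKKKK
KKKKKKK
KKKKKKK
KKKKKKK
KKKYKKK
After op 4 fill(4,2,R) [55 cells changed]:
RRRRRRR
RRRRRRR
RRRRRRR
RRRRRRR
RRRRRRR
RRRRRRR
RRRRRRR
RRRYRRR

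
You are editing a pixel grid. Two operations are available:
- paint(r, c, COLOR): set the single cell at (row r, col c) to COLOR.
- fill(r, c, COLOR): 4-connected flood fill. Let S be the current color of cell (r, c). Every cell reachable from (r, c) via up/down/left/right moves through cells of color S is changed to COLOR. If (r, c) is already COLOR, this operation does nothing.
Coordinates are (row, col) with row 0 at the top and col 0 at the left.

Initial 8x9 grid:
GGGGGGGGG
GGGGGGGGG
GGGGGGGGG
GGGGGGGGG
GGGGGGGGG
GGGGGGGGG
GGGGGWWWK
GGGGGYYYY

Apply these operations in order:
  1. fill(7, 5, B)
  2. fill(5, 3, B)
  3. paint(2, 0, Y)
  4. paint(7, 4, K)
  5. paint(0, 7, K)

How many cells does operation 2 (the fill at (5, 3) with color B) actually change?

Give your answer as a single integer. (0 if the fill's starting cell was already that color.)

Answer: 64

Derivation:
After op 1 fill(7,5,B) [4 cells changed]:
GGGGGGGGG
GGGGGGGGG
GGGGGGGGG
GGGGGGGGG
GGGGGGGGG
GGGGGGGGG
GGGGGWWWK
GGGGGBBBB
After op 2 fill(5,3,B) [64 cells changed]:
BBBBBBBBB
BBBBBBBBB
BBBBBBBBB
BBBBBBBBB
BBBBBBBBB
BBBBBBBBB
BBBBBWWWK
BBBBBBBBB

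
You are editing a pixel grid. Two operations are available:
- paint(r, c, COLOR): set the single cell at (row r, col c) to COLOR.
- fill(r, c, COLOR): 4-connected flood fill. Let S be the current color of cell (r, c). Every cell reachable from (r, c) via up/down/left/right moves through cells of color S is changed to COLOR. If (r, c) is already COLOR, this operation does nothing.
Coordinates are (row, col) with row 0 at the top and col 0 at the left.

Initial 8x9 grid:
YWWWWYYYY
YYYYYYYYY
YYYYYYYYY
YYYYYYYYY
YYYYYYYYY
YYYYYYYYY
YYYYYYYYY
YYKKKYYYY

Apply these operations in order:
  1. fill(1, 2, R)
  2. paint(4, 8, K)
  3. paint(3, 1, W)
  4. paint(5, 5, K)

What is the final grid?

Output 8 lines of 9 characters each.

Answer: RWWWWRRRR
RRRRRRRRR
RRRRRRRRR
RWRRRRRRR
RRRRRRRRK
RRRRRKRRR
RRRRRRRRR
RRKKKRRRR

Derivation:
After op 1 fill(1,2,R) [65 cells changed]:
RWWWWRRRR
RRRRRRRRR
RRRRRRRRR
RRRRRRRRR
RRRRRRRRR
RRRRRRRRR
RRRRRRRRR
RRKKKRRRR
After op 2 paint(4,8,K):
RWWWWRRRR
RRRRRRRRR
RRRRRRRRR
RRRRRRRRR
RRRRRRRRK
RRRRRRRRR
RRRRRRRRR
RRKKKRRRR
After op 3 paint(3,1,W):
RWWWWRRRR
RRRRRRRRR
RRRRRRRRR
RWRRRRRRR
RRRRRRRRK
RRRRRRRRR
RRRRRRRRR
RRKKKRRRR
After op 4 paint(5,5,K):
RWWWWRRRR
RRRRRRRRR
RRRRRRRRR
RWRRRRRRR
RRRRRRRRK
RRRRRKRRR
RRRRRRRRR
RRKKKRRRR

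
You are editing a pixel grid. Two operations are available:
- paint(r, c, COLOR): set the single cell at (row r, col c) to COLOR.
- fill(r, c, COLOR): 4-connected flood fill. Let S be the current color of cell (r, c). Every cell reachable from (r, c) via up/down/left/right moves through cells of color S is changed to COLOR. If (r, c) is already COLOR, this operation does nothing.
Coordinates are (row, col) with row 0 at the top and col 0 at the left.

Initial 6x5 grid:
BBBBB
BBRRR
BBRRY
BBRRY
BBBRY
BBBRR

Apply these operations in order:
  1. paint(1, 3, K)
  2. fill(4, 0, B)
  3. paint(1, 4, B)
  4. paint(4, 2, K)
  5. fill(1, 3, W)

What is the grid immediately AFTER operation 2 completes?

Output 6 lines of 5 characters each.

Answer: BBBBB
BBRKR
BBRRY
BBRRY
BBBRY
BBBRR

Derivation:
After op 1 paint(1,3,K):
BBBBB
BBRKR
BBRRY
BBRRY
BBBRY
BBBRR
After op 2 fill(4,0,B) [0 cells changed]:
BBBBB
BBRKR
BBRRY
BBRRY
BBBRY
BBBRR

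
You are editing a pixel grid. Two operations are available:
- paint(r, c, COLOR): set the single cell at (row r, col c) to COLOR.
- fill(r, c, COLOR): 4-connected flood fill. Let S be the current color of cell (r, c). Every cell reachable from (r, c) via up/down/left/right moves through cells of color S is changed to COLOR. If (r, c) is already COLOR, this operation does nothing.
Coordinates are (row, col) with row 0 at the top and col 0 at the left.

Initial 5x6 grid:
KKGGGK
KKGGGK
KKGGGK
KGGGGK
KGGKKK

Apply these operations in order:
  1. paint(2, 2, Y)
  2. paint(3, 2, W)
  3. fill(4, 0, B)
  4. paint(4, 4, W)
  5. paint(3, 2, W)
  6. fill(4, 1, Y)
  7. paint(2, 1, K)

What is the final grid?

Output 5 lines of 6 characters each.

After op 1 paint(2,2,Y):
KKGGGK
KKGGGK
KKYGGK
KGGGGK
KGGKKK
After op 2 paint(3,2,W):
KKGGGK
KKGGGK
KKYGGK
KGWGGK
KGGKKK
After op 3 fill(4,0,B) [8 cells changed]:
BBGGGK
BBGGGK
BBYGGK
BGWGGK
BGGKKK
After op 4 paint(4,4,W):
BBGGGK
BBGGGK
BBYGGK
BGWGGK
BGGKWK
After op 5 paint(3,2,W):
BBGGGK
BBGGGK
BBYGGK
BGWGGK
BGGKWK
After op 6 fill(4,1,Y) [3 cells changed]:
BBGGGK
BBGGGK
BBYGGK
BYWGGK
BYYKWK
After op 7 paint(2,1,K):
BBGGGK
BBGGGK
BKYGGK
BYWGGK
BYYKWK

Answer: BBGGGK
BBGGGK
BKYGGK
BYWGGK
BYYKWK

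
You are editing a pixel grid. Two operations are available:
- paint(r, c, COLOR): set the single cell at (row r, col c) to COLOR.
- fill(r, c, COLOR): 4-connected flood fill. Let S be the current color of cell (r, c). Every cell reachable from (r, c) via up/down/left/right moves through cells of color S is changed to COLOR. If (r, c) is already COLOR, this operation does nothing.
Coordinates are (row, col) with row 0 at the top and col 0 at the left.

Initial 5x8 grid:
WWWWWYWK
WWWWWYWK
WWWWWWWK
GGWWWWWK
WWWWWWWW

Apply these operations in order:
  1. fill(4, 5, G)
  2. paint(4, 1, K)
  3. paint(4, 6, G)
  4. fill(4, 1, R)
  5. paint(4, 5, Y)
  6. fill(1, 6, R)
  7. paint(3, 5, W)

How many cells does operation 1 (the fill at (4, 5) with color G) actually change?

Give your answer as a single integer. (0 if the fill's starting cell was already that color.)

Answer: 32

Derivation:
After op 1 fill(4,5,G) [32 cells changed]:
GGGGGYGK
GGGGGYGK
GGGGGGGK
GGGGGGGK
GGGGGGGG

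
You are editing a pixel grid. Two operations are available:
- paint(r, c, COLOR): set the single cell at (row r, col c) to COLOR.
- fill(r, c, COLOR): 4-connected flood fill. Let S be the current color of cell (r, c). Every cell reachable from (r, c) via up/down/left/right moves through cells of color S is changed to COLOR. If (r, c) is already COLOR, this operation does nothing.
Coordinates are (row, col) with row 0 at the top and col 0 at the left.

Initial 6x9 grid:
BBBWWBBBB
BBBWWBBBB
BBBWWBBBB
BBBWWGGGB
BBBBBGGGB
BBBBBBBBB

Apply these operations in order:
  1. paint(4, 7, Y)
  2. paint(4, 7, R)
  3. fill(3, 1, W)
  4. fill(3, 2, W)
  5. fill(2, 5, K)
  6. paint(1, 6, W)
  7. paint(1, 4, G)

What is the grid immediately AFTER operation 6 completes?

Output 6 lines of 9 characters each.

Answer: KKKKKKKKK
KKKKKKWKK
KKKKKKKKK
KKKKKGGGK
KKKKKGGRK
KKKKKKKKK

Derivation:
After op 1 paint(4,7,Y):
BBBWWBBBB
BBBWWBBBB
BBBWWBBBB
BBBWWGGGB
BBBBBGGYB
BBBBBBBBB
After op 2 paint(4,7,R):
BBBWWBBBB
BBBWWBBBB
BBBWWBBBB
BBBWWGGGB
BBBBBGGRB
BBBBBBBBB
After op 3 fill(3,1,W) [40 cells changed]:
WWWWWWWWW
WWWWWWWWW
WWWWWWWWW
WWWWWGGGW
WWWWWGGRW
WWWWWWWWW
After op 4 fill(3,2,W) [0 cells changed]:
WWWWWWWWW
WWWWWWWWW
WWWWWWWWW
WWWWWGGGW
WWWWWGGRW
WWWWWWWWW
After op 5 fill(2,5,K) [48 cells changed]:
KKKKKKKKK
KKKKKKKKK
KKKKKKKKK
KKKKKGGGK
KKKKKGGRK
KKKKKKKKK
After op 6 paint(1,6,W):
KKKKKKKKK
KKKKKKWKK
KKKKKKKKK
KKKKKGGGK
KKKKKGGRK
KKKKKKKKK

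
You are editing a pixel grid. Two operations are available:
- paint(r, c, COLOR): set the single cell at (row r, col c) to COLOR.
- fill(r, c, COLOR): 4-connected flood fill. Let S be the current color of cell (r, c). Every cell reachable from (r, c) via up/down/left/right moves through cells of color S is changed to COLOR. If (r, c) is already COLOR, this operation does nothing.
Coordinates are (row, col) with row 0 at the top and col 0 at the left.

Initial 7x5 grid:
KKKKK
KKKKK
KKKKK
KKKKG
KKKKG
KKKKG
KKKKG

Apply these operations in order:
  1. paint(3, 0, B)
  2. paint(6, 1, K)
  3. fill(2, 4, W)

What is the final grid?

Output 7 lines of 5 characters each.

After op 1 paint(3,0,B):
KKKKK
KKKKK
KKKKK
BKKKG
KKKKG
KKKKG
KKKKG
After op 2 paint(6,1,K):
KKKKK
KKKKK
KKKKK
BKKKG
KKKKG
KKKKG
KKKKG
After op 3 fill(2,4,W) [30 cells changed]:
WWWWW
WWWWW
WWWWW
BWWWG
WWWWG
WWWWG
WWWWG

Answer: WWWWW
WWWWW
WWWWW
BWWWG
WWWWG
WWWWG
WWWWG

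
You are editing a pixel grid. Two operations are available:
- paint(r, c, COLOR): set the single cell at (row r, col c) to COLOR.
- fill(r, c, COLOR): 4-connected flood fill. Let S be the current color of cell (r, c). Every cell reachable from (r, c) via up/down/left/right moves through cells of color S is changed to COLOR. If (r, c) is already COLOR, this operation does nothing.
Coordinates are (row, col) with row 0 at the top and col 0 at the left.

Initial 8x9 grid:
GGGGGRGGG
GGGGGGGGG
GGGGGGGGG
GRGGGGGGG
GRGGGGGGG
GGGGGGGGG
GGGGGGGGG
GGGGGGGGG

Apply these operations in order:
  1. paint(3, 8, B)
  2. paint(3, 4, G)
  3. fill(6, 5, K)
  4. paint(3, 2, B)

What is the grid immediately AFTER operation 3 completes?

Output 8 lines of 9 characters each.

Answer: KKKKKRKKK
KKKKKKKKK
KKKKKKKKK
KRKKKKKKB
KRKKKKKKK
KKKKKKKKK
KKKKKKKKK
KKKKKKKKK

Derivation:
After op 1 paint(3,8,B):
GGGGGRGGG
GGGGGGGGG
GGGGGGGGG
GRGGGGGGB
GRGGGGGGG
GGGGGGGGG
GGGGGGGGG
GGGGGGGGG
After op 2 paint(3,4,G):
GGGGGRGGG
GGGGGGGGG
GGGGGGGGG
GRGGGGGGB
GRGGGGGGG
GGGGGGGGG
GGGGGGGGG
GGGGGGGGG
After op 3 fill(6,5,K) [68 cells changed]:
KKKKKRKKK
KKKKKKKKK
KKKKKKKKK
KRKKKKKKB
KRKKKKKKK
KKKKKKKKK
KKKKKKKKK
KKKKKKKKK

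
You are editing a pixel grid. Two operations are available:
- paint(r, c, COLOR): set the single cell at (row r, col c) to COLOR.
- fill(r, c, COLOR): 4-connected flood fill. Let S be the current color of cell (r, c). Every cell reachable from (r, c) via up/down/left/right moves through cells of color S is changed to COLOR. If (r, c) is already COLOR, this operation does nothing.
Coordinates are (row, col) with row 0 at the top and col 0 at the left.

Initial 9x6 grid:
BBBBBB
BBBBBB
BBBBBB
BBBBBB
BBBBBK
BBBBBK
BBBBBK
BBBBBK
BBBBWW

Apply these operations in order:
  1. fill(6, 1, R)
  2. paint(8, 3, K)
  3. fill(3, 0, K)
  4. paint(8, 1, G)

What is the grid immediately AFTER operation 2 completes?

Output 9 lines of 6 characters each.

After op 1 fill(6,1,R) [48 cells changed]:
RRRRRR
RRRRRR
RRRRRR
RRRRRR
RRRRRK
RRRRRK
RRRRRK
RRRRRK
RRRRWW
After op 2 paint(8,3,K):
RRRRRR
RRRRRR
RRRRRR
RRRRRR
RRRRRK
RRRRRK
RRRRRK
RRRRRK
RRRKWW

Answer: RRRRRR
RRRRRR
RRRRRR
RRRRRR
RRRRRK
RRRRRK
RRRRRK
RRRRRK
RRRKWW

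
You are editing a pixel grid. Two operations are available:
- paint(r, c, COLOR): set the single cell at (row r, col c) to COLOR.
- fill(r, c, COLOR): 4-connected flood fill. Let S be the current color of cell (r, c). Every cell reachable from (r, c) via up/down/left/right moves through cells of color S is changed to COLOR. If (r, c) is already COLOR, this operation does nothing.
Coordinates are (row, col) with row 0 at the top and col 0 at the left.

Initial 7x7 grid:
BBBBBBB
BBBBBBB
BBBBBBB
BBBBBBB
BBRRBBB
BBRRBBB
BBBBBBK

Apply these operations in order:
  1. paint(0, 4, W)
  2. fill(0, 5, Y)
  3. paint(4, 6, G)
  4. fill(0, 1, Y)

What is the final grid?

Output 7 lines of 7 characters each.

Answer: YYYYWYY
YYYYYYY
YYYYYYY
YYYYYYY
YYRRYYG
YYRRYYY
YYYYYYK

Derivation:
After op 1 paint(0,4,W):
BBBBWBB
BBBBBBB
BBBBBBB
BBBBBBB
BBRRBBB
BBRRBBB
BBBBBBK
After op 2 fill(0,5,Y) [43 cells changed]:
YYYYWYY
YYYYYYY
YYYYYYY
YYYYYYY
YYRRYYY
YYRRYYY
YYYYYYK
After op 3 paint(4,6,G):
YYYYWYY
YYYYYYY
YYYYYYY
YYYYYYY
YYRRYYG
YYRRYYY
YYYYYYK
After op 4 fill(0,1,Y) [0 cells changed]:
YYYYWYY
YYYYYYY
YYYYYYY
YYYYYYY
YYRRYYG
YYRRYYY
YYYYYYK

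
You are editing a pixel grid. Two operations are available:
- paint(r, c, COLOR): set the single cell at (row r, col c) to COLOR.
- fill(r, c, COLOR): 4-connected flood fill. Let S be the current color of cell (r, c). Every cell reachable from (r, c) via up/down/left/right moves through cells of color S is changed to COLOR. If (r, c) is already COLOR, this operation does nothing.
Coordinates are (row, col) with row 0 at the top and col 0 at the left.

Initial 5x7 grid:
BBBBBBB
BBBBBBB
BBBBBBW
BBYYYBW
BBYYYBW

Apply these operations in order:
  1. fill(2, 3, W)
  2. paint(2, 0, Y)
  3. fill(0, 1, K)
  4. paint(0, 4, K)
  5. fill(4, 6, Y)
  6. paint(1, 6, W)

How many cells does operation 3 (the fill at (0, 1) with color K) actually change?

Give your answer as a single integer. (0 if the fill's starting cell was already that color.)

After op 1 fill(2,3,W) [26 cells changed]:
WWWWWWW
WWWWWWW
WWWWWWW
WWYYYWW
WWYYYWW
After op 2 paint(2,0,Y):
WWWWWWW
WWWWWWW
YWWWWWW
WWYYYWW
WWYYYWW
After op 3 fill(0,1,K) [28 cells changed]:
KKKKKKK
KKKKKKK
YKKKKKK
KKYYYKK
KKYYYKK

Answer: 28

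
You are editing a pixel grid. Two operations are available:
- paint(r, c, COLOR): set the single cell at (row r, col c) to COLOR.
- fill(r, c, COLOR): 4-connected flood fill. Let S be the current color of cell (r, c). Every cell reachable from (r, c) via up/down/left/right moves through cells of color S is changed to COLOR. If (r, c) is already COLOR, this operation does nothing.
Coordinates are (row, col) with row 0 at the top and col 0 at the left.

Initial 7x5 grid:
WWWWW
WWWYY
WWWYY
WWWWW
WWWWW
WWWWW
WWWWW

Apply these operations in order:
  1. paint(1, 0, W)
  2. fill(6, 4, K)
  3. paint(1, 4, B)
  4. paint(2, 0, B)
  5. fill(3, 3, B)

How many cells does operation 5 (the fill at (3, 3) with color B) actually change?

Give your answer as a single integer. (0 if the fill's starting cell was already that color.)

After op 1 paint(1,0,W):
WWWWW
WWWYY
WWWYY
WWWWW
WWWWW
WWWWW
WWWWW
After op 2 fill(6,4,K) [31 cells changed]:
KKKKK
KKKYY
KKKYY
KKKKK
KKKKK
KKKKK
KKKKK
After op 3 paint(1,4,B):
KKKKK
KKKYB
KKKYY
KKKKK
KKKKK
KKKKK
KKKKK
After op 4 paint(2,0,B):
KKKKK
KKKYB
BKKYY
KKKKK
KKKKK
KKKKK
KKKKK
After op 5 fill(3,3,B) [30 cells changed]:
BBBBB
BBBYB
BBBYY
BBBBB
BBBBB
BBBBB
BBBBB

Answer: 30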